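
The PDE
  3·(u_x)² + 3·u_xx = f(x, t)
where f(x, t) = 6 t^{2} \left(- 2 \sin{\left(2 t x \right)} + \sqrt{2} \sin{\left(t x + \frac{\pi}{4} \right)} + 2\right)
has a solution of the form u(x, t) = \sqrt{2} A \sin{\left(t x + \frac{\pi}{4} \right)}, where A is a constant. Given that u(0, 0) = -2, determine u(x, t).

Answer: u(x, t) = - 2 \sqrt{2} \sin{\left(t x + \frac{\pi}{4} \right)}

Derivation:
Substitute the ansatz u = \sqrt{2} A \sin{\left(t x + \frac{\pi}{4} \right)} into the left-hand side.
Derivatives of the ansatz:
  u_x = \sqrt{2} A t \cos{\left(t x + \frac{\pi}{4} \right)}
  u_xx = - \sqrt{2} A t^{2} \sin{\left(t x + \frac{\pi}{4} \right)}
Term by term:
  3·(u_x)² = 6 A^{2} t^{2} \cos^{2}{\left(t x + \frac{\pi}{4} \right)}
  3·u_xx = - 3 \sqrt{2} A t^{2} \sin{\left(t x + \frac{\pi}{4} \right)}
So the left-hand side equals
  6 A^{2} t^{2} \cos^{2}{\left(t x + \frac{\pi}{4} \right)} - 3 \sqrt{2} A t^{2} \sin{\left(t x + \frac{\pi}{4} \right)}
This must equal f(x, t) identically; expanded, f = 6 \sqrt{2} t^{2} \sin{\left(t x + \frac{\pi}{4} \right)} + 24 t^{2} \cos^{2}{\left(t x + \frac{\pi}{4} \right)}.
Matching coefficients of the independent functions:
  [t^{2} \cos^{2}{\left(t x + \frac{\pi}{4} \right)}]:  6 A^{2} = 24
  [\sqrt{2} t^{2} \sin{\left(t x + \frac{\pi}{4} \right)}]:  - 3 A = 6
Solving: A = -2.
Check against the point condition:
  u(0, 0) = -2  ⟹  A = -2  ✓
Hence u(x, t) = - 2 \sqrt{2} \sin{\left(t x + \frac{\pi}{4} \right)}.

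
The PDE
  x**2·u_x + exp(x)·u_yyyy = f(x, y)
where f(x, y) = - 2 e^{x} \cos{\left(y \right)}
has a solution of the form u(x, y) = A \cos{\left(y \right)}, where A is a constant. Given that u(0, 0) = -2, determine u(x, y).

Substitute the ansatz u = A \cos{\left(y \right)} into the left-hand side.
Derivatives of the ansatz:
  u_x = 0
  u_yyyy = A \cos{\left(y \right)}
Term by term:
  x**2·u_x = 0
  exp(x)·u_yyyy = A e^{x} \cos{\left(y \right)}
So the left-hand side equals
  A e^{x} \cos{\left(y \right)}
This must equal f(x, y) = - 2 e^{x} \cos{\left(y \right)} identically.
Matching coefficients of the independent functions:
  [e^{x} \cos{\left(y \right)}]:  A = -2
Solving: A = -2.
Check against the point condition:
  u(0, 0) = -2  ⟹  A = -2  ✓
Hence u(x, y) = - 2 \cos{\left(y \right)}.

Answer: u(x, y) = - 2 \cos{\left(y \right)}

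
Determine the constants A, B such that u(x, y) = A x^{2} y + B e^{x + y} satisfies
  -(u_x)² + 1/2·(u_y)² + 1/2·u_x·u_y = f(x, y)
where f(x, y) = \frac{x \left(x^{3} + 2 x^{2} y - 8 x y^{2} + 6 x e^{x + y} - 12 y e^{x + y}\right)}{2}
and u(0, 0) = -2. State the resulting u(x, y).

Substitute the ansatz u = A x^{2} y + B e^{x + y} into the left-hand side.
Derivatives of the ansatz:
  u_x = 2 A x y + B e^{x} e^{y}
  u_y = A x^{2} + B e^{x} e^{y}
Term by term:
  -(u_x)² = - 4 A^{2} x^{2} y^{2} - 4 A B x y e^{x} e^{y} - B^{2} e^{2 x} e^{2 y}
  1/2·(u_y)² = \frac{A^{2} x^{4}}{2} + A B x^{2} e^{x} e^{y} + \frac{B^{2} e^{2 x} e^{2 y}}{2}
  1/2·u_x·u_y = A^{2} x^{3} y + \frac{A B x^{2} e^{x} e^{y}}{2} + A B x y e^{x} e^{y} + \frac{B^{2} e^{2 x} e^{2 y}}{2}
So the left-hand side equals
  \frac{A^{2} x^{4}}{2} + A^{2} x^{3} y - 4 A^{2} x^{2} y^{2} + \frac{3 A B x^{2} e^{x} e^{y}}{2} - 3 A B x y e^{x} e^{y}
This must equal f(x, y) identically; expanded, f = \frac{x^{4}}{2} + x^{3} y - 4 x^{2} y^{2} + 3 x^{2} e^{x} e^{y} - 6 x y e^{x} e^{y}.
Matching coefficients of the independent functions:
  [x^{4}]:  \frac{A^{2}}{2} = \frac{1}{2}
  [x^{2} y^{2}]:  - 4 A^{2} = -4
  [x^{3} y]:  A^{2} = 1
  [x^{2} e^{x} e^{y}]:  \frac{3 A B}{2} = 3
  [x y e^{x} e^{y}]:  - 3 A B = -6
These equations allow (A, B) = (-1, -2) or (1, 2).
Impose the point condition(s):
  u(0, 0) = -2  ⟹  B = -2
Only A = -1, B = -2 satisfies everything.
Hence u(x, y) = - x^{2} y - 2 e^{x + y}.

Answer: u(x, y) = - x^{2} y - 2 e^{x + y}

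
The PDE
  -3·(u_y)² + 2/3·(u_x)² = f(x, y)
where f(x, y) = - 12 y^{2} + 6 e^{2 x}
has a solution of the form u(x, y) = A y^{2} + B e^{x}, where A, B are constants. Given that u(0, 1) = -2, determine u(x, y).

Answer: u(x, y) = y^{2} - 3 e^{x}

Derivation:
Substitute the ansatz u = A y^{2} + B e^{x} into the left-hand side.
Derivatives of the ansatz:
  u_y = 2 A y
  u_x = B e^{x}
Term by term:
  -3·(u_y)² = - 12 A^{2} y^{2}
  2/3·(u_x)² = \frac{2 B^{2} e^{2 x}}{3}
So the left-hand side equals
  - 12 A^{2} y^{2} + \frac{2 B^{2} e^{2 x}}{3}
This must equal f(x, y) = - 12 y^{2} + 6 e^{2 x} identically.
Matching coefficients of the independent functions:
  [y^{2}]:  - 12 A^{2} = -12
  [e^{2 x}]:  \frac{2 B^{2}}{3} = 6
These equations allow (A, B) = (-1, -3) or (-1, 3) or (1, -3) or (1, 3).
Impose the point condition(s):
  u(0, 1) = -2  ⟹  A + B = -2
Only A = 1, B = -3 satisfies everything.
Hence u(x, y) = y^{2} - 3 e^{x}.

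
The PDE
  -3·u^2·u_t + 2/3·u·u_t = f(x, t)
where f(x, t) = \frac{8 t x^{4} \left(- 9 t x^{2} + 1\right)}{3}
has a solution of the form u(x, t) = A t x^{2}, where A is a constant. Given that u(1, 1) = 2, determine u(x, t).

Substitute the ansatz u = A t x^{2} into the left-hand side.
Derivatives of the ansatz:
  u_t = A x^{2}
Term by term:
  -3·u^2·u_t = - 3 A^{3} t^{2} x^{6}
  2/3·u·u_t = \frac{2 A^{2} t x^{4}}{3}
So the left-hand side equals
  - 3 A^{3} t^{2} x^{6} + \frac{2 A^{2} t x^{4}}{3}
This must equal f(x, t) = \frac{8 t x^{4} \left(- 9 t x^{2} + 1\right)}{3} identically.
Matching coefficients of the independent functions:
  [t x^{4}]:  \frac{2 A^{2}}{3} = \frac{8}{3}
  [t^{2} x^{6}]:  - 3 A^{3} = -24
Solving: A = 2.
Check against the point condition:
  u(1, 1) = 2  ⟹  A = 2  ✓
Hence u(x, t) = 2 t x^{2}.

Answer: u(x, t) = 2 t x^{2}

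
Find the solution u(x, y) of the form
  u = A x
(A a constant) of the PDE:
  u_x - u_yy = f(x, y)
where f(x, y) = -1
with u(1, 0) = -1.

Substitute the ansatz u = A x into the left-hand side.
Derivatives of the ansatz:
  u_x = A
  u_yy = 0
Term by term:
  u_x = A
  -u_yy = 0
So the left-hand side equals
  A
This must equal f(x, y) = -1 identically.
Matching coefficients of the independent functions:
  [constant term]:  A = -1
Solving: A = -1.
Check against the point condition:
  u(1, 0) = -1  ⟹  A = -1  ✓
Hence u(x, y) = - x.

Answer: u(x, y) = - x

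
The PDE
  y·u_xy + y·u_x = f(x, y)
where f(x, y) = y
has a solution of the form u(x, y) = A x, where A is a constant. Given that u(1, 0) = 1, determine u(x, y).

Answer: u(x, y) = x

Derivation:
Substitute the ansatz u = A x into the left-hand side.
Derivatives of the ansatz:
  u_xy = 0
  u_x = A
Term by term:
  y·u_xy = 0
  y·u_x = A y
So the left-hand side equals
  A y
This must equal f(x, y) = y identically.
Matching coefficients of the independent functions:
  [y]:  A = 1
Solving: A = 1.
Check against the point condition:
  u(1, 0) = 1  ⟹  A = 1  ✓
Hence u(x, y) = x.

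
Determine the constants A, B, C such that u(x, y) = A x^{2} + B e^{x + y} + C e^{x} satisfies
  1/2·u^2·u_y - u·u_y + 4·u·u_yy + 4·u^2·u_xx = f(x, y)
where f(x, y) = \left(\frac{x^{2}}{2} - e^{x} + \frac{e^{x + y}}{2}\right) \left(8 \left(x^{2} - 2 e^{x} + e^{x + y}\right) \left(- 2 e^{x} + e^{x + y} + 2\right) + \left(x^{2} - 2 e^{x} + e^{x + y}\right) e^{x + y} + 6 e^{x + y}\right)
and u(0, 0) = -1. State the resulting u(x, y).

Answer: u(x, y) = x^{2} - 2 e^{x} + e^{x + y}

Derivation:
Substitute the ansatz u = A x^{2} + B e^{x + y} + C e^{x} into the left-hand side.
Derivatives of the ansatz:
  u_y = B e^{x} e^{y}
  u_yy = B e^{x} e^{y}
  u_xx = 2 A + B e^{x} e^{y} + C e^{x}
Term by term:
  1/2·u^2·u_y = \frac{A^{2} B x^{4} e^{x} e^{y}}{2} + A B^{2} x^{2} e^{2 x} e^{2 y} + A B C x^{2} e^{2 x} e^{y} + \frac{B^{3} e^{3 x} e^{3 y}}{2} + B^{2} C e^{3 x} e^{2 y} + \frac{B C^{2} e^{3 x} e^{y}}{2}
  -u·u_y = - A B x^{2} e^{x} e^{y} - B^{2} e^{2 x} e^{2 y} - B C e^{2 x} e^{y}
  4·u·u_yy = 4 A B x^{2} e^{x} e^{y} + 4 B^{2} e^{2 x} e^{2 y} + 4 B C e^{2 x} e^{y}
  4·u^2·u_xx = 8 A^{3} x^{4} + 4 A^{2} B x^{4} e^{x} e^{y} + 16 A^{2} B x^{2} e^{x} e^{y} + 4 A^{2} C x^{4} e^{x} + 16 A^{2} C x^{2} e^{x} + 8 A B^{2} x^{2} e^{2 x} e^{2 y} + 8 A B^{2} e^{2 x} e^{2 y} + 16 A B C x^{2} e^{2 x} e^{y} + 16 A B C e^{2 x} e^{y} + 8 A C^{2} x^{2} e^{2 x} + 8 A C^{2} e^{2 x} + 4 B^{3} e^{3 x} e^{3 y} + 12 B^{2} C e^{3 x} e^{2 y} + 12 B C^{2} e^{3 x} e^{y} + 4 C^{3} e^{3 x}
So the left-hand side equals
  8 A^{3} x^{4} + \frac{9 A^{2} B x^{4} e^{x} e^{y}}{2} + 16 A^{2} B x^{2} e^{x} e^{y} + 4 A^{2} C x^{4} e^{x} + 16 A^{2} C x^{2} e^{x} + 9 A B^{2} x^{2} e^{2 x} e^{2 y} + 8 A B^{2} e^{2 x} e^{2 y} + 17 A B C x^{2} e^{2 x} e^{y} + 16 A B C e^{2 x} e^{y} + 3 A B x^{2} e^{x} e^{y} + 8 A C^{2} x^{2} e^{2 x} + 8 A C^{2} e^{2 x} + \frac{9 B^{3} e^{3 x} e^{3 y}}{2} + 13 B^{2} C e^{3 x} e^{2 y} + 3 B^{2} e^{2 x} e^{2 y} + \frac{25 B C^{2} e^{3 x} e^{y}}{2} + 3 B C e^{2 x} e^{y} + 4 C^{3} e^{3 x}
This must equal f(x, y) identically; expanded, f = \frac{9 x^{4} e^{x} e^{y}}{2} - 8 x^{4} e^{x} + 8 x^{4} + 9 x^{2} e^{2 x} e^{2 y} - 34 x^{2} e^{2 x} e^{y} + 32 x^{2} e^{2 x} + 19 x^{2} e^{x} e^{y} - 32 x^{2} e^{x} + \frac{9 e^{3 x} e^{3 y}}{2} - 26 e^{3 x} e^{2 y} + 50 e^{3 x} e^{y} - 32 e^{3 x} + 11 e^{2 x} e^{2 y} - 38 e^{2 x} e^{y} + 32 e^{2 x}.
Matching coefficients of the independent functions:
(each divided by its leading coefficient; functions giving the same equation are listed together)
  [x^{4}]:  A^{3} - 1 = 0
  [x^{2} e^{x}, x^{4} e^{x}]:  A^{2} C + 2 = 0
  [x^{2} e^{2 x}, e^{2 x}]:  A C^{2} - 4 = 0
  [e^{2 x} e^{y}]:  A B C + \frac{3 B C}{16} + \frac{19}{8} = 0
  [e^{2 x} e^{2 y}]:  A B^{2} + \frac{3 B^{2}}{8} - \frac{11}{8} = 0
  [e^{3 x} e^{y}]:  B C^{2} - 4 = 0
  [e^{3 x} e^{2 y}]:  B^{2} C + 2 = 0
  [e^{3 x} e^{3 y}]:  B^{3} - 1 = 0
  [x^{2} e^{x} e^{y}]:  A^{2} B + \frac{3 A B}{16} - \frac{19}{16} = 0
  [x^{2} e^{2 x} e^{y}]:  A B C + 2 = 0
  [x^{2} e^{2 x} e^{2 y}]:  A B^{2} - 1 = 0
  [x^{4} e^{x} e^{y}]:  A^{2} B - 1 = 0
  [e^{3 x}]:  C^{3} + 8 = 0
Solving: A = 1, B = 1, C = -2.
Check against the point condition:
  u(0, 0) = -1  ⟹  B + C = -1  ✓
Hence u(x, y) = x^{2} - 2 e^{x} + e^{x + y}.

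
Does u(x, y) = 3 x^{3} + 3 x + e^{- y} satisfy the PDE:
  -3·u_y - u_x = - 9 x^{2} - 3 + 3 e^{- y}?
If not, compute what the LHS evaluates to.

Answer: Yes

Derivation:
Evaluate each term of the left-hand side for u = 3 x^{3} + 3 x + e^{- y}.
Derivatives:
  u_y = - e^{- y}
  u_x = 9 x^{2} + 3
Terms:
  -3·u_y = 3 e^{- y}
  -u_x = - 9 x^{2} - 3
Sum: LHS = - 9 x^{2} - 3 + 3 e^{- y}
This is exactly the given right-hand side, so u is a solution.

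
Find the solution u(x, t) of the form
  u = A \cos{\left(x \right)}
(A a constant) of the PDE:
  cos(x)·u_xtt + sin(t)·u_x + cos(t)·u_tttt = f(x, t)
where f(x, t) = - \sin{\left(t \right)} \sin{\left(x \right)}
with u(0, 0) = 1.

Substitute the ansatz u = A \cos{\left(x \right)} into the left-hand side.
Derivatives of the ansatz:
  u_xtt = 0
  u_x = - A \sin{\left(x \right)}
  u_tttt = 0
Term by term:
  cos(x)·u_xtt = 0
  sin(t)·u_x = - A \sin{\left(t \right)} \sin{\left(x \right)}
  cos(t)·u_tttt = 0
So the left-hand side equals
  - A \sin{\left(t \right)} \sin{\left(x \right)}
This must equal f(x, t) = - \sin{\left(t \right)} \sin{\left(x \right)} identically.
Matching coefficients of the independent functions:
  [\sin{\left(t \right)} \sin{\left(x \right)}]:  - A = -1
Solving: A = 1.
Check against the point condition:
  u(0, 0) = 1  ⟹  A = 1  ✓
Hence u(x, t) = \cos{\left(x \right)}.

Answer: u(x, t) = \cos{\left(x \right)}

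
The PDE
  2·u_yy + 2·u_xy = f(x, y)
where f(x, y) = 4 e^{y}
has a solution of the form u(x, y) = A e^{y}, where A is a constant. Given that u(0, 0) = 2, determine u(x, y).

Substitute the ansatz u = A e^{y} into the left-hand side.
Derivatives of the ansatz:
  u_yy = A e^{y}
  u_xy = 0
Term by term:
  2·u_yy = 2 A e^{y}
  2·u_xy = 0
So the left-hand side equals
  2 A e^{y}
This must equal f(x, y) = 4 e^{y} identically.
Matching coefficients of the independent functions:
  [e^{y}]:  2 A = 4
Solving: A = 2.
Check against the point condition:
  u(0, 0) = 2  ⟹  A = 2  ✓
Hence u(x, y) = 2 e^{y}.

Answer: u(x, y) = 2 e^{y}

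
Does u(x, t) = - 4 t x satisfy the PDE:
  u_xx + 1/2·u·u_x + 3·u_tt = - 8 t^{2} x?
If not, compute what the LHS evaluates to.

Evaluate each term of the left-hand side for u = - 4 t x.
Derivatives:
  u_xx = 0
  u_x = - 4 t
  u_tt = 0
Terms:
  u_xx = 0
  1/2·u·u_x = 8 t^{2} x
  3·u_tt = 0
Sum: LHS = 8 t^{2} x
Given right-hand side: - 8 t^{2} x. Difference LHS − RHS = 16 t^{2} x ≠ 0, so u is not a solution.

Answer: No, the LHS evaluates to 8 t^{2} x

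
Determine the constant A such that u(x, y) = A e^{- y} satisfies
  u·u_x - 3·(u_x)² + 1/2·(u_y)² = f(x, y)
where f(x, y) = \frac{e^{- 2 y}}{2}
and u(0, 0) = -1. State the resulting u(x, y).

Answer: u(x, y) = - e^{- y}

Derivation:
Substitute the ansatz u = A e^{- y} into the left-hand side.
Derivatives of the ansatz:
  u_x = 0
  u_y = - A e^{- y}
Term by term:
  u·u_x = 0
  -3·(u_x)² = 0
  1/2·(u_y)² = \frac{A^{2} e^{- 2 y}}{2}
So the left-hand side equals
  \frac{A^{2} e^{- 2 y}}{2}
This must equal f(x, y) = \frac{e^{- 2 y}}{2} identically.
Matching coefficients of the independent functions:
  [e^{- 2 y}]:  \frac{A^{2}}{2} = \frac{1}{2}
These equations allow (A) = (-1) or (1).
Impose the point condition(s):
  u(0, 0) = -1  ⟹  A = -1
Only A = -1 satisfies everything.
Hence u(x, y) = - e^{- y}.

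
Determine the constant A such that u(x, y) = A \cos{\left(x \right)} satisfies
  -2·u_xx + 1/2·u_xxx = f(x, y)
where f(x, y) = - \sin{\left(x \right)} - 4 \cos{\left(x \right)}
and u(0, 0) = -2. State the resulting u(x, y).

Answer: u(x, y) = - 2 \cos{\left(x \right)}

Derivation:
Substitute the ansatz u = A \cos{\left(x \right)} into the left-hand side.
Derivatives of the ansatz:
  u_xx = - A \cos{\left(x \right)}
  u_xxx = A \sin{\left(x \right)}
Term by term:
  -2·u_xx = 2 A \cos{\left(x \right)}
  1/2·u_xxx = \frac{A \sin{\left(x \right)}}{2}
So the left-hand side equals
  \frac{A \sin{\left(x \right)}}{2} + 2 A \cos{\left(x \right)}
This must equal f(x, y) = - \sin{\left(x \right)} - 4 \cos{\left(x \right)} identically.
Matching coefficients of the independent functions:
  [\sin{\left(x \right)}]:  \frac{A}{2} = -1
  [\cos{\left(x \right)}]:  2 A = -4
Solving: A = -2.
Check against the point condition:
  u(0, 0) = -2  ⟹  A = -2  ✓
Hence u(x, y) = - 2 \cos{\left(x \right)}.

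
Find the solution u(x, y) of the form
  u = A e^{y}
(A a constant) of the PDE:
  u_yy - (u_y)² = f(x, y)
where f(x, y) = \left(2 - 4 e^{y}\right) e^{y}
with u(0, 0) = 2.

Answer: u(x, y) = 2 e^{y}

Derivation:
Substitute the ansatz u = A e^{y} into the left-hand side.
Derivatives of the ansatz:
  u_yy = A e^{y}
  u_y = A e^{y}
Term by term:
  u_yy = A e^{y}
  -(u_y)² = - A^{2} e^{2 y}
So the left-hand side equals
  - A^{2} e^{2 y} + A e^{y}
This must equal f(x, y) identically; expanded, f = - 4 e^{2 y} + 2 e^{y}.
Matching coefficients of the independent functions:
  [e^{y}]:  A = 2
  [e^{2 y}]:  - A^{2} = -4
Solving: A = 2.
Check against the point condition:
  u(0, 0) = 2  ⟹  A = 2  ✓
Hence u(x, y) = 2 e^{y}.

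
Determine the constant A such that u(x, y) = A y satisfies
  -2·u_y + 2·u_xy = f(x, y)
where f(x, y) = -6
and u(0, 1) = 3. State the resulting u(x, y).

Substitute the ansatz u = A y into the left-hand side.
Derivatives of the ansatz:
  u_y = A
  u_xy = 0
Term by term:
  -2·u_y = - 2 A
  2·u_xy = 0
So the left-hand side equals
  - 2 A
This must equal f(x, y) = -6 identically.
Matching coefficients of the independent functions:
  [constant term]:  - 2 A = -6
Solving: A = 3.
Check against the point condition:
  u(0, 1) = 3  ⟹  A = 3  ✓
Hence u(x, y) = 3 y.

Answer: u(x, y) = 3 y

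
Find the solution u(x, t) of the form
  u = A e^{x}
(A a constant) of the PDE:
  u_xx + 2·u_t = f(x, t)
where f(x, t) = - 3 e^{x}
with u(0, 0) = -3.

Substitute the ansatz u = A e^{x} into the left-hand side.
Derivatives of the ansatz:
  u_xx = A e^{x}
  u_t = 0
Term by term:
  u_xx = A e^{x}
  2·u_t = 0
So the left-hand side equals
  A e^{x}
This must equal f(x, t) = - 3 e^{x} identically.
Matching coefficients of the independent functions:
  [e^{x}]:  A = -3
Solving: A = -3.
Check against the point condition:
  u(0, 0) = -3  ⟹  A = -3  ✓
Hence u(x, t) = - 3 e^{x}.

Answer: u(x, t) = - 3 e^{x}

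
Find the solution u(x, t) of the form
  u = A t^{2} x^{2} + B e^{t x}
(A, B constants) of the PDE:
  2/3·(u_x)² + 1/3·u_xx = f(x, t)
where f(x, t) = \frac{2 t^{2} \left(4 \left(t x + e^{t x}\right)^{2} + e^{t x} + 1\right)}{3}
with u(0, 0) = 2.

Substitute the ansatz u = A t^{2} x^{2} + B e^{t x} into the left-hand side.
Derivatives of the ansatz:
  u_x = 2 A t^{2} x + B t e^{t x}
  u_xx = 2 A t^{2} + B t^{2} e^{t x}
Term by term:
  2/3·(u_x)² = \frac{8 A^{2} t^{4} x^{2}}{3} + \frac{8 A B t^{3} x e^{t x}}{3} + \frac{2 B^{2} t^{2} e^{2 t x}}{3}
  1/3·u_xx = \frac{2 A t^{2}}{3} + \frac{B t^{2} e^{t x}}{3}
So the left-hand side equals
  \frac{8 A^{2} t^{4} x^{2}}{3} + \frac{8 A B t^{3} x e^{t x}}{3} + \frac{2 A t^{2}}{3} + \frac{2 B^{2} t^{2} e^{2 t x}}{3} + \frac{B t^{2} e^{t x}}{3}
This must equal f(x, t) identically; expanded, f = \frac{8 t^{4} x^{2}}{3} + \frac{16 t^{3} x e^{t x}}{3} + \frac{8 t^{2} e^{2 t x}}{3} + \frac{2 t^{2} e^{t x}}{3} + \frac{2 t^{2}}{3}.
Matching coefficients of the independent functions:
  [t^{2}]:  \frac{2 A}{3} = \frac{2}{3}
  [t^{2} e^{t x}]:  \frac{B}{3} = \frac{2}{3}
  [t^{2} e^{2 t x}]:  \frac{2 B^{2}}{3} = \frac{8}{3}
  [t^{4} x^{2}]:  \frac{8 A^{2}}{3} = \frac{8}{3}
  [t^{3} x e^{t x}]:  \frac{8 A B}{3} = \frac{16}{3}
Solving: A = 1, B = 2.
Check against the point condition:
  u(0, 0) = 2  ⟹  B = 2  ✓
Hence u(x, t) = t^{2} x^{2} + 2 e^{t x}.

Answer: u(x, t) = t^{2} x^{2} + 2 e^{t x}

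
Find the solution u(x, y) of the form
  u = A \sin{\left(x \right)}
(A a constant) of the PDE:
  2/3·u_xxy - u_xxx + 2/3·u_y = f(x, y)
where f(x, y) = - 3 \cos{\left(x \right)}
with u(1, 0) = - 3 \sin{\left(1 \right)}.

Substitute the ansatz u = A \sin{\left(x \right)} into the left-hand side.
Derivatives of the ansatz:
  u_xxy = 0
  u_xxx = - A \cos{\left(x \right)}
  u_y = 0
Term by term:
  2/3·u_xxy = 0
  -u_xxx = A \cos{\left(x \right)}
  2/3·u_y = 0
So the left-hand side equals
  A \cos{\left(x \right)}
This must equal f(x, y) = - 3 \cos{\left(x \right)} identically.
Matching coefficients of the independent functions:
  [\cos{\left(x \right)}]:  A = -3
Solving: A = -3.
Check against the point condition:
  u(1, 0) = - 3 \sin{\left(1 \right)}  ⟹  A \sin{\left(1 \right)} = - 3 \sin{\left(1 \right)}  ✓
Hence u(x, y) = - 3 \sin{\left(x \right)}.

Answer: u(x, y) = - 3 \sin{\left(x \right)}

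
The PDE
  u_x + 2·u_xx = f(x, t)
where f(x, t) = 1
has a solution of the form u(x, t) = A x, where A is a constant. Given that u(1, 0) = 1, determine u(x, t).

Answer: u(x, t) = x

Derivation:
Substitute the ansatz u = A x into the left-hand side.
Derivatives of the ansatz:
  u_x = A
  u_xx = 0
Term by term:
  u_x = A
  2·u_xx = 0
So the left-hand side equals
  A
This must equal f(x, t) = 1 identically.
Matching coefficients of the independent functions:
  [constant term]:  A = 1
Solving: A = 1.
Check against the point condition:
  u(1, 0) = 1  ⟹  A = 1  ✓
Hence u(x, t) = x.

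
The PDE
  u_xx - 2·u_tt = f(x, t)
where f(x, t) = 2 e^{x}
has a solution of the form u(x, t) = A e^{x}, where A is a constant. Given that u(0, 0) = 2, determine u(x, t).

Substitute the ansatz u = A e^{x} into the left-hand side.
Derivatives of the ansatz:
  u_xx = A e^{x}
  u_tt = 0
Term by term:
  u_xx = A e^{x}
  -2·u_tt = 0
So the left-hand side equals
  A e^{x}
This must equal f(x, t) = 2 e^{x} identically.
Matching coefficients of the independent functions:
  [e^{x}]:  A = 2
Solving: A = 2.
Check against the point condition:
  u(0, 0) = 2  ⟹  A = 2  ✓
Hence u(x, t) = 2 e^{x}.

Answer: u(x, t) = 2 e^{x}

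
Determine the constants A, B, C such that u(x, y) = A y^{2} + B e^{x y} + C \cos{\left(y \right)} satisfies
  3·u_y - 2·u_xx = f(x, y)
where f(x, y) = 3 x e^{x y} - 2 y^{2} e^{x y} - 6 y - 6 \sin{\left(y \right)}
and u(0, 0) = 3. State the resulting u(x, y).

Substitute the ansatz u = A y^{2} + B e^{x y} + C \cos{\left(y \right)} into the left-hand side.
Derivatives of the ansatz:
  u_y = 2 A y + B x e^{x y} - C \sin{\left(y \right)}
  u_xx = B y^{2} e^{x y}
Term by term:
  3·u_y = 6 A y + 3 B x e^{x y} - 3 C \sin{\left(y \right)}
  -2·u_xx = - 2 B y^{2} e^{x y}
So the left-hand side equals
  6 A y + 3 B x e^{x y} - 2 B y^{2} e^{x y} - 3 C \sin{\left(y \right)}
This must equal f(x, y) = 3 x e^{x y} - 2 y^{2} e^{x y} - 6 y - 6 \sin{\left(y \right)} identically.
Matching coefficients of the independent functions:
  [y]:  6 A = -6
  [x e^{x y}]:  3 B = 3
  [y^{2} e^{x y}]:  - 2 B = -2
  [\sin{\left(y \right)}]:  - 3 C = -6
Solving: A = -1, B = 1, C = 2.
Check against the point condition:
  u(0, 0) = 3  ⟹  B + C = 3  ✓
Hence u(x, y) = - y^{2} + e^{x y} + 2 \cos{\left(y \right)}.

Answer: u(x, y) = - y^{2} + e^{x y} + 2 \cos{\left(y \right)}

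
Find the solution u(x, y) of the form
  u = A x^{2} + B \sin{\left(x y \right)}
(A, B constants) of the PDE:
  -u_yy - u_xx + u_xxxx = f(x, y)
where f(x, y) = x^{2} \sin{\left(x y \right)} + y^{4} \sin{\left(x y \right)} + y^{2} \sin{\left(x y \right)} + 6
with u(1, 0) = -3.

Substitute the ansatz u = A x^{2} + B \sin{\left(x y \right)} into the left-hand side.
Derivatives of the ansatz:
  u_yy = - B x^{2} \sin{\left(x y \right)}
  u_xx = 2 A - B y^{2} \sin{\left(x y \right)}
  u_xxxx = B y^{4} \sin{\left(x y \right)}
Term by term:
  -u_yy = B x^{2} \sin{\left(x y \right)}
  -u_xx = - 2 A + B y^{2} \sin{\left(x y \right)}
  u_xxxx = B y^{4} \sin{\left(x y \right)}
So the left-hand side equals
  - 2 A + B x^{2} \sin{\left(x y \right)} + B y^{4} \sin{\left(x y \right)} + B y^{2} \sin{\left(x y \right)}
This must equal f(x, y) = x^{2} \sin{\left(x y \right)} + y^{4} \sin{\left(x y \right)} + y^{2} \sin{\left(x y \right)} + 6 identically.
Matching coefficients of the independent functions:
  [constant term]:  - 2 A = 6
  [x^{2} \sin{\left(x y \right)}, y^{2} \sin{\left(x y \right)}, y^{4} \sin{\left(x y \right)}]:  B = 1
Solving: A = -3, B = 1.
Check against the point condition:
  u(1, 0) = -3  ⟹  A = -3  ✓
Hence u(x, y) = - 3 x^{2} + \sin{\left(x y \right)}.

Answer: u(x, y) = - 3 x^{2} + \sin{\left(x y \right)}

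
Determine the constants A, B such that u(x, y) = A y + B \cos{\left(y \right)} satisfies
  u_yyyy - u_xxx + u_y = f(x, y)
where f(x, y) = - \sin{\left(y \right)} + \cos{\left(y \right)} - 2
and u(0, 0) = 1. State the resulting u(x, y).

Substitute the ansatz u = A y + B \cos{\left(y \right)} into the left-hand side.
Derivatives of the ansatz:
  u_yyyy = B \cos{\left(y \right)}
  u_xxx = 0
  u_y = A - B \sin{\left(y \right)}
Term by term:
  u_yyyy = B \cos{\left(y \right)}
  -u_xxx = 0
  u_y = A - B \sin{\left(y \right)}
So the left-hand side equals
  A - B \sin{\left(y \right)} + B \cos{\left(y \right)}
This must equal f(x, y) = - \sin{\left(y \right)} + \cos{\left(y \right)} - 2 identically.
Matching coefficients of the independent functions:
  [constant term]:  A = -2
  [\sin{\left(y \right)}]:  - B = -1
  [\cos{\left(y \right)}]:  B = 1
Solving: A = -2, B = 1.
Check against the point condition:
  u(0, 0) = 1  ⟹  B = 1  ✓
Hence u(x, y) = - 2 y + \cos{\left(y \right)}.

Answer: u(x, y) = - 2 y + \cos{\left(y \right)}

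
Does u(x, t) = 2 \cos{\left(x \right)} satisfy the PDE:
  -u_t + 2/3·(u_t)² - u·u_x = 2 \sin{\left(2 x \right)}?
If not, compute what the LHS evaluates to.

Answer: Yes

Derivation:
Evaluate each term of the left-hand side for u = 2 \cos{\left(x \right)}.
Derivatives:
  u_t = 0
  u_x = - 2 \sin{\left(x \right)}
Terms:
  -u_t = 0
  2/3·(u_t)² = 0
  -u·u_x = 2 \sin{\left(2 x \right)}
Sum: LHS = 2 \sin{\left(2 x \right)}
This is exactly the given right-hand side, so u is a solution.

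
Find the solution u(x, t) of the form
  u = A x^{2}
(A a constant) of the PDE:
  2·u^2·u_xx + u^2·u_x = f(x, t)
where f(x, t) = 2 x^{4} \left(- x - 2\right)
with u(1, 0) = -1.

Answer: u(x, t) = - x^{2}

Derivation:
Substitute the ansatz u = A x^{2} into the left-hand side.
Derivatives of the ansatz:
  u_xx = 2 A
  u_x = 2 A x
Term by term:
  2·u^2·u_xx = 4 A^{3} x^{4}
  u^2·u_x = 2 A^{3} x^{5}
So the left-hand side equals
  2 A^{3} x^{5} + 4 A^{3} x^{4}
This must equal f(x, t) identically; expanded, f = - 2 x^{5} - 4 x^{4}.
Matching coefficients of the independent functions:
  [x^{4}]:  4 A^{3} = -4
  [x^{5}]:  2 A^{3} = -2
Solving: A = -1.
Check against the point condition:
  u(1, 0) = -1  ⟹  A = -1  ✓
Hence u(x, t) = - x^{2}.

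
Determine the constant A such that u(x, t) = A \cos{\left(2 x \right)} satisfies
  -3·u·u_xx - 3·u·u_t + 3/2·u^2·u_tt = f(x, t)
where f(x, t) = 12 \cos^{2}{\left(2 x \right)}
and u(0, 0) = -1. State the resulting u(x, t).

Substitute the ansatz u = A \cos{\left(2 x \right)} into the left-hand side.
Derivatives of the ansatz:
  u_xx = - 4 A \cos{\left(2 x \right)}
  u_t = 0
  u_tt = 0
Term by term:
  -3·u·u_xx = 12 A^{2} \cos^{2}{\left(2 x \right)}
  -3·u·u_t = 0
  3/2·u^2·u_tt = 0
So the left-hand side equals
  12 A^{2} \cos^{2}{\left(2 x \right)}
This must equal f(x, t) = 12 \cos^{2}{\left(2 x \right)} identically.
Matching coefficients of the independent functions:
  [\cos^{2}{\left(2 x \right)}]:  12 A^{2} = 12
These equations allow (A) = (-1) or (1).
Impose the point condition(s):
  u(0, 0) = -1  ⟹  A = -1
Only A = -1 satisfies everything.
Hence u(x, t) = - \cos{\left(2 x \right)}.

Answer: u(x, t) = - \cos{\left(2 x \right)}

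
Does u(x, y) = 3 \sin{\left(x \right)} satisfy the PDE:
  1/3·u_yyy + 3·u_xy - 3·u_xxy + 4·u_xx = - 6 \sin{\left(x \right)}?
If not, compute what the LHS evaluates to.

Evaluate each term of the left-hand side for u = 3 \sin{\left(x \right)}.
Derivatives:
  u_yyy = 0
  u_xy = 0
  u_xxy = 0
  u_xx = - 3 \sin{\left(x \right)}
Terms:
  1/3·u_yyy = 0
  3·u_xy = 0
  -3·u_xxy = 0
  4·u_xx = - 12 \sin{\left(x \right)}
Sum: LHS = - 12 \sin{\left(x \right)}
Given right-hand side: - 6 \sin{\left(x \right)}. Difference LHS − RHS = - 6 \sin{\left(x \right)} ≠ 0, so u is not a solution.

Answer: No, the LHS evaluates to - 12 \sin{\left(x \right)}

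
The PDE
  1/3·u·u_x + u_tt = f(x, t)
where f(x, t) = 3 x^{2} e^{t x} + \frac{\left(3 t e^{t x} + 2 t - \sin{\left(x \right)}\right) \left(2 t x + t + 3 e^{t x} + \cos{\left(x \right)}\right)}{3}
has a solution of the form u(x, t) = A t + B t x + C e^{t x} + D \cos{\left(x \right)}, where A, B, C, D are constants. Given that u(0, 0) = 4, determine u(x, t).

Substitute the ansatz u = A t + B t x + C e^{t x} + D \cos{\left(x \right)} into the left-hand side.
Derivatives of the ansatz:
  u_x = B t + C t e^{t x} - D \sin{\left(x \right)}
  u_tt = C x^{2} e^{t x}
Term by term:
  1/3·u·u_x = \frac{A B t^{2}}{3} + \frac{A C t^{2} e^{t x}}{3} - \frac{A D t \sin{\left(x \right)}}{3} + \frac{B^{2} t^{2} x}{3} + \frac{B C t^{2} x e^{t x}}{3} + \frac{B C t e^{t x}}{3} - \frac{B D t x \sin{\left(x \right)}}{3} + \frac{B D t \cos{\left(x \right)}}{3} + \frac{C^{2} t e^{2 t x}}{3} + \frac{C D t e^{t x} \cos{\left(x \right)}}{3} - \frac{C D e^{t x} \sin{\left(x \right)}}{3} - \frac{D^{2} \sin{\left(x \right)} \cos{\left(x \right)}}{3}
  u_tt = C x^{2} e^{t x}
So the left-hand side equals
  \frac{A B t^{2}}{3} + \frac{A C t^{2} e^{t x}}{3} - \frac{A D t \sin{\left(x \right)}}{3} + \frac{B^{2} t^{2} x}{3} + \frac{B C t^{2} x e^{t x}}{3} + \frac{B C t e^{t x}}{3} - \frac{B D t x \sin{\left(x \right)}}{3} + \frac{B D t \cos{\left(x \right)}}{3} + \frac{C^{2} t e^{2 t x}}{3} + \frac{C D t e^{t x} \cos{\left(x \right)}}{3} - \frac{C D e^{t x} \sin{\left(x \right)}}{3} + C x^{2} e^{t x} - \frac{D^{2} \sin{\left(x \right)} \cos{\left(x \right)}}{3}
This must equal f(x, t) identically; expanded, f = 2 t^{2} x e^{t x} + \frac{4 t^{2} x}{3} + t^{2} e^{t x} + \frac{2 t^{2}}{3} - \frac{2 t x \sin{\left(x \right)}}{3} + 3 t e^{2 t x} + t e^{t x} \cos{\left(x \right)} + 2 t e^{t x} - \frac{t \sin{\left(x \right)}}{3} + \frac{2 t \cos{\left(x \right)}}{3} + 3 x^{2} e^{t x} - e^{t x} \sin{\left(x \right)} - \frac{\sin{\left(x \right)} \cos{\left(x \right)}}{3}.
Matching coefficients of the independent functions:
  [t^{2}]:  \frac{A B}{3} = \frac{2}{3}
  [t e^{t x}, t^{2} x e^{t x}]:  \frac{B C}{3} = 2
  [t e^{2 t x}]:  \frac{C^{2}}{3} = 3
  [t \sin{\left(x \right)}]:  - \frac{A D}{3} = - \frac{1}{3}
  [t \cos{\left(x \right)}]:  \frac{B D}{3} = \frac{2}{3}
  [t^{2} x]:  \frac{B^{2}}{3} = \frac{4}{3}
  [t^{2} e^{t x}]:  \frac{A C}{3} = 1
  [x^{2} e^{t x}]:  C = 3
  [e^{t x} \sin{\left(x \right)}]:  - \frac{C D}{3} = -1
  [\sin{\left(x \right)} \cos{\left(x \right)}]:  - \frac{D^{2}}{3} = - \frac{1}{3}
  [t x \sin{\left(x \right)}]:  - \frac{B D}{3} = - \frac{2}{3}
  [t e^{t x} \cos{\left(x \right)}]:  \frac{C D}{3} = 1
Solving: A = 1, B = 2, C = 3, D = 1.
Check against the point condition:
  u(0, 0) = 4  ⟹  C + D = 4  ✓
Hence u(x, t) = 2 t x + t + 3 e^{t x} + \cos{\left(x \right)}.

Answer: u(x, t) = 2 t x + t + 3 e^{t x} + \cos{\left(x \right)}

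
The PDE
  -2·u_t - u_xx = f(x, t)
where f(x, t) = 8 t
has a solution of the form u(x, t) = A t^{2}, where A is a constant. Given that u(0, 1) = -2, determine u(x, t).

Substitute the ansatz u = A t^{2} into the left-hand side.
Derivatives of the ansatz:
  u_t = 2 A t
  u_xx = 0
Term by term:
  -2·u_t = - 4 A t
  -u_xx = 0
So the left-hand side equals
  - 4 A t
This must equal f(x, t) = 8 t identically.
Matching coefficients of the independent functions:
  [t]:  - 4 A = 8
Solving: A = -2.
Check against the point condition:
  u(0, 1) = -2  ⟹  A = -2  ✓
Hence u(x, t) = - 2 t^{2}.

Answer: u(x, t) = - 2 t^{2}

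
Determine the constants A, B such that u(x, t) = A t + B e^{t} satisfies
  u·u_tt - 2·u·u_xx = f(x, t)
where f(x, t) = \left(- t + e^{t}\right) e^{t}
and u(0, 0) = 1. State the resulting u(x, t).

Substitute the ansatz u = A t + B e^{t} into the left-hand side.
Derivatives of the ansatz:
  u_tt = B e^{t}
  u_xx = 0
Term by term:
  u·u_tt = A B t e^{t} + B^{2} e^{2 t}
  -2·u·u_xx = 0
So the left-hand side equals
  A B t e^{t} + B^{2} e^{2 t}
This must equal f(x, t) = \left(- t + e^{t}\right) e^{t} identically.
Matching coefficients of the independent functions:
  [t e^{t}]:  A B = -1
  [e^{2 t}]:  B^{2} = 1
These equations allow (A, B) = (-1, 1) or (1, -1).
Impose the point condition(s):
  u(0, 0) = 1  ⟹  B = 1
Only A = -1, B = 1 satisfies everything.
Hence u(x, t) = - t + e^{t}.

Answer: u(x, t) = - t + e^{t}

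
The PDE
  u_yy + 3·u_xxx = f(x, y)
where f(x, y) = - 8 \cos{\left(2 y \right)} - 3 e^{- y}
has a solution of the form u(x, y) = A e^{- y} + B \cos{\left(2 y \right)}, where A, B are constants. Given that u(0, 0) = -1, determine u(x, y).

Substitute the ansatz u = A e^{- y} + B \cos{\left(2 y \right)} into the left-hand side.
Derivatives of the ansatz:
  u_yy = A e^{- y} - 4 B \cos{\left(2 y \right)}
  u_xxx = 0
Term by term:
  u_yy = A e^{- y} - 4 B \cos{\left(2 y \right)}
  3·u_xxx = 0
So the left-hand side equals
  A e^{- y} - 4 B \cos{\left(2 y \right)}
This must equal f(x, y) = - 8 \cos{\left(2 y \right)} - 3 e^{- y} identically.
Matching coefficients of the independent functions:
  [e^{- y}]:  A = -3
  [\cos{\left(2 y \right)}]:  - 4 B = -8
Solving: A = -3, B = 2.
Check against the point condition:
  u(0, 0) = -1  ⟹  A + B = -1  ✓
Hence u(x, y) = 2 \cos{\left(2 y \right)} - 3 e^{- y}.

Answer: u(x, y) = 2 \cos{\left(2 y \right)} - 3 e^{- y}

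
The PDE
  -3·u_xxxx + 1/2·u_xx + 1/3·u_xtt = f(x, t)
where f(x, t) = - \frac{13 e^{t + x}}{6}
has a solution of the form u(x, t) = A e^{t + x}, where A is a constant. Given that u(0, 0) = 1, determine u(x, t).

Substitute the ansatz u = A e^{t + x} into the left-hand side.
Derivatives of the ansatz:
  u_xxxx = A e^{t} e^{x}
  u_xx = A e^{t} e^{x}
  u_xtt = A e^{t} e^{x}
Term by term:
  -3·u_xxxx = - 3 A e^{t} e^{x}
  1/2·u_xx = \frac{A e^{t} e^{x}}{2}
  1/3·u_xtt = \frac{A e^{t} e^{x}}{3}
So the left-hand side equals
  - \frac{13 A e^{t} e^{x}}{6}
This must equal f(x, t) identically; expanded, f = - \frac{13 e^{t} e^{x}}{6}.
Matching coefficients of the independent functions:
  [e^{t} e^{x}]:  - \frac{13 A}{6} = - \frac{13}{6}
Solving: A = 1.
Check against the point condition:
  u(0, 0) = 1  ⟹  A = 1  ✓
Hence u(x, t) = e^{t + x}.

Answer: u(x, t) = e^{t + x}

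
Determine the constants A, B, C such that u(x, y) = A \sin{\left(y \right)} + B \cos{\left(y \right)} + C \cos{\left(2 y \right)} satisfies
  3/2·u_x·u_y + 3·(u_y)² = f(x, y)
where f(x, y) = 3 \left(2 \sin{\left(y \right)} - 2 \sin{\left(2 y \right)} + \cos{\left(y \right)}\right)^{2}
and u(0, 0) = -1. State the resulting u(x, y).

Answer: u(x, y) = \sin{\left(y \right)} - 2 \cos{\left(y \right)} + \cos{\left(2 y \right)}

Derivation:
Substitute the ansatz u = A \sin{\left(y \right)} + B \cos{\left(y \right)} + C \cos{\left(2 y \right)} into the left-hand side.
Derivatives of the ansatz:
  u_x = 0
  u_y = A \cos{\left(y \right)} - B \sin{\left(y \right)} - 2 C \sin{\left(2 y \right)}
Term by term:
  3/2·u_x·u_y = 0
  3·(u_y)² = 3 A^{2} \cos^{2}{\left(y \right)} - 6 A B \sin{\left(y \right)} \cos{\left(y \right)} - 12 A C \sin{\left(2 y \right)} \cos{\left(y \right)} + 3 B^{2} \sin^{2}{\left(y \right)} + 12 B C \sin{\left(y \right)} \sin{\left(2 y \right)} + 12 C^{2} \sin^{2}{\left(2 y \right)}
So the left-hand side equals
  3 A^{2} \cos^{2}{\left(y \right)} - 6 A B \sin{\left(y \right)} \cos{\left(y \right)} - 12 A C \sin{\left(2 y \right)} \cos{\left(y \right)} + 3 B^{2} \sin^{2}{\left(y \right)} + 12 B C \sin{\left(y \right)} \sin{\left(2 y \right)} + 12 C^{2} \sin^{2}{\left(2 y \right)}
This must equal f(x, y) identically; expanded, f = 12 \sin^{2}{\left(y \right)} - 24 \sin{\left(y \right)} \sin{\left(2 y \right)} + 12 \sin{\left(y \right)} \cos{\left(y \right)} + 12 \sin^{2}{\left(2 y \right)} - 12 \sin{\left(2 y \right)} \cos{\left(y \right)} + 3 \cos^{2}{\left(y \right)}.
Matching coefficients of the independent functions:
  [\sin{\left(y \right)} \sin{\left(2 y \right)}]:  12 B C = -24
  [\sin{\left(y \right)} \cos{\left(y \right)}]:  - 6 A B = 12
  [\sin{\left(2 y \right)} \cos{\left(y \right)}]:  - 12 A C = -12
  [\sin^{2}{\left(y \right)}]:  3 B^{2} = 12
  [\sin^{2}{\left(2 y \right)}]:  12 C^{2} = 12
  [\cos^{2}{\left(y \right)}]:  3 A^{2} = 3
These equations allow (A, B, C) = (-1, 2, -1) or (1, -2, 1).
Impose the point condition(s):
  u(0, 0) = -1  ⟹  B + C = -1
Only A = 1, B = -2, C = 1 satisfies everything.
Hence u(x, y) = \sin{\left(y \right)} - 2 \cos{\left(y \right)} + \cos{\left(2 y \right)}.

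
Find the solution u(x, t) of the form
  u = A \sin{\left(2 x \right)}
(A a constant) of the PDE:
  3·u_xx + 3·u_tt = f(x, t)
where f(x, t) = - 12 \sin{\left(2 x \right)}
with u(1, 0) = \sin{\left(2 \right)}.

Substitute the ansatz u = A \sin{\left(2 x \right)} into the left-hand side.
Derivatives of the ansatz:
  u_xx = - 4 A \sin{\left(2 x \right)}
  u_tt = 0
Term by term:
  3·u_xx = - 12 A \sin{\left(2 x \right)}
  3·u_tt = 0
So the left-hand side equals
  - 12 A \sin{\left(2 x \right)}
This must equal f(x, t) = - 12 \sin{\left(2 x \right)} identically.
Matching coefficients of the independent functions:
  [\sin{\left(2 x \right)}]:  - 12 A = -12
Solving: A = 1.
Check against the point condition:
  u(1, 0) = \sin{\left(2 \right)}  ⟹  A \sin{\left(2 \right)} = \sin{\left(2 \right)}  ✓
Hence u(x, t) = \sin{\left(2 x \right)}.

Answer: u(x, t) = \sin{\left(2 x \right)}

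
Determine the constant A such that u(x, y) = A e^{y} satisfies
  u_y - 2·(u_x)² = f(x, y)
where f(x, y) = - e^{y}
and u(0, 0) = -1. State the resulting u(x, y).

Substitute the ansatz u = A e^{y} into the left-hand side.
Derivatives of the ansatz:
  u_y = A e^{y}
  u_x = 0
Term by term:
  u_y = A e^{y}
  -2·(u_x)² = 0
So the left-hand side equals
  A e^{y}
This must equal f(x, y) = - e^{y} identically.
Matching coefficients of the independent functions:
  [e^{y}]:  A = -1
Solving: A = -1.
Check against the point condition:
  u(0, 0) = -1  ⟹  A = -1  ✓
Hence u(x, y) = - e^{y}.

Answer: u(x, y) = - e^{y}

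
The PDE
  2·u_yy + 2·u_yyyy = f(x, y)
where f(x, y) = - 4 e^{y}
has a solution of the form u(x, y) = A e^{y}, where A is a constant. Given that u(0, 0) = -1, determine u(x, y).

Substitute the ansatz u = A e^{y} into the left-hand side.
Derivatives of the ansatz:
  u_yy = A e^{y}
  u_yyyy = A e^{y}
Term by term:
  2·u_yy = 2 A e^{y}
  2·u_yyyy = 2 A e^{y}
So the left-hand side equals
  4 A e^{y}
This must equal f(x, y) = - 4 e^{y} identically.
Matching coefficients of the independent functions:
  [e^{y}]:  4 A = -4
Solving: A = -1.
Check against the point condition:
  u(0, 0) = -1  ⟹  A = -1  ✓
Hence u(x, y) = - e^{y}.

Answer: u(x, y) = - e^{y}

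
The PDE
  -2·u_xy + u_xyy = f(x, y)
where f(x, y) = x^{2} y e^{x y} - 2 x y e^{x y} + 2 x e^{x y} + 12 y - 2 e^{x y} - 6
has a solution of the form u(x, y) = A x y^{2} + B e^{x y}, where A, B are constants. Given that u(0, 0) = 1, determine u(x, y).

Answer: u(x, y) = - 3 x y^{2} + e^{x y}

Derivation:
Substitute the ansatz u = A x y^{2} + B e^{x y} into the left-hand side.
Derivatives of the ansatz:
  u_xy = 2 A y + B x y e^{x y} + B e^{x y}
  u_xyy = 2 A + B x^{2} y e^{x y} + 2 B x e^{x y}
Term by term:
  -2·u_xy = - 4 A y - 2 B x y e^{x y} - 2 B e^{x y}
  u_xyy = 2 A + B x^{2} y e^{x y} + 2 B x e^{x y}
So the left-hand side equals
  - 4 A y + 2 A + B x^{2} y e^{x y} - 2 B x y e^{x y} + 2 B x e^{x y} - 2 B e^{x y}
This must equal f(x, y) = x^{2} y e^{x y} - 2 x y e^{x y} + 2 x e^{x y} + 12 y - 2 e^{x y} - 6 identically.
Matching coefficients of the independent functions:
  [constant term]:  2 A = -6
  [y]:  - 4 A = 12
  [x e^{x y}]:  2 B = 2
  [x y e^{x y}, e^{x y}]:  - 2 B = -2
  [x^{2} y e^{x y}]:  B = 1
Solving: A = -3, B = 1.
Check against the point condition:
  u(0, 0) = 1  ⟹  B = 1  ✓
Hence u(x, y) = - 3 x y^{2} + e^{x y}.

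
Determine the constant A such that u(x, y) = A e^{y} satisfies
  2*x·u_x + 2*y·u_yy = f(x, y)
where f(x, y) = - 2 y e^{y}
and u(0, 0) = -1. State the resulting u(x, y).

Answer: u(x, y) = - e^{y}

Derivation:
Substitute the ansatz u = A e^{y} into the left-hand side.
Derivatives of the ansatz:
  u_x = 0
  u_yy = A e^{y}
Term by term:
  2*x·u_x = 0
  2*y·u_yy = 2 A y e^{y}
So the left-hand side equals
  2 A y e^{y}
This must equal f(x, y) = - 2 y e^{y} identically.
Matching coefficients of the independent functions:
  [y e^{y}]:  2 A = -2
Solving: A = -1.
Check against the point condition:
  u(0, 0) = -1  ⟹  A = -1  ✓
Hence u(x, y) = - e^{y}.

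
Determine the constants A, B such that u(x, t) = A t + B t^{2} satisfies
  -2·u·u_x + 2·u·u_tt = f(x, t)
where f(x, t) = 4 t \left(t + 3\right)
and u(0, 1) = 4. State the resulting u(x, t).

Substitute the ansatz u = A t + B t^{2} into the left-hand side.
Derivatives of the ansatz:
  u_x = 0
  u_tt = 2 B
Term by term:
  -2·u·u_x = 0
  2·u·u_tt = 4 A B t + 4 B^{2} t^{2}
So the left-hand side equals
  4 A B t + 4 B^{2} t^{2}
This must equal f(x, t) identically; expanded, f = 4 t^{2} + 12 t.
Matching coefficients of the independent functions:
  [t]:  4 A B = 12
  [t^{2}]:  4 B^{2} = 4
These equations allow (A, B) = (-3, -1) or (3, 1).
Impose the point condition(s):
  u(0, 1) = 4  ⟹  A + B = 4
Only A = 3, B = 1 satisfies everything.
Hence u(x, t) = t^{2} + 3 t.

Answer: u(x, t) = t^{2} + 3 t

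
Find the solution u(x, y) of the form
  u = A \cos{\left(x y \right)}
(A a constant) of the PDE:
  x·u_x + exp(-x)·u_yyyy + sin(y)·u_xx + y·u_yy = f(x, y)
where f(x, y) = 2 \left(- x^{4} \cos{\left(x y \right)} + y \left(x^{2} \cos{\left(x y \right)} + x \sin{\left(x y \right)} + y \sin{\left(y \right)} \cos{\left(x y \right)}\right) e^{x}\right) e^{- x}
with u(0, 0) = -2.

Answer: u(x, y) = - 2 \cos{\left(x y \right)}

Derivation:
Substitute the ansatz u = A \cos{\left(x y \right)} into the left-hand side.
Derivatives of the ansatz:
  u_x = - A y \sin{\left(x y \right)}
  u_yyyy = A x^{4} \cos{\left(x y \right)}
  u_xx = - A y^{2} \cos{\left(x y \right)}
  u_yy = - A x^{2} \cos{\left(x y \right)}
Term by term:
  x·u_x = - A x y \sin{\left(x y \right)}
  exp(-x)·u_yyyy = A x^{4} e^{- x} \cos{\left(x y \right)}
  sin(y)·u_xx = - A y^{2} \sin{\left(y \right)} \cos{\left(x y \right)}
  y·u_yy = - A x^{2} y \cos{\left(x y \right)}
So the left-hand side equals
  A x^{4} e^{- x} \cos{\left(x y \right)} - A x^{2} y \cos{\left(x y \right)} - A x y \sin{\left(x y \right)} - A y^{2} \sin{\left(y \right)} \cos{\left(x y \right)}
This must equal f(x, y) = 2 \left(- x^{4} \cos{\left(x y \right)} + y \left(x^{2} \cos{\left(x y \right)} + x \sin{\left(x y \right)} + y \sin{\left(y \right)} \cos{\left(x y \right)}\right) e^{x}\right) e^{- x} identically.
Matching coefficients of the independent functions:
  [x y \sin{\left(x y \right)}, x^{2} y \cos{\left(x y \right)}, y^{2} \sin{\left(y \right)} \cos{\left(x y \right)}]:  - A = 2
  [x^{4} e^{- x} \cos{\left(x y \right)}]:  A = -2
Solving: A = -2.
Check against the point condition:
  u(0, 0) = -2  ⟹  A = -2  ✓
Hence u(x, y) = - 2 \cos{\left(x y \right)}.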